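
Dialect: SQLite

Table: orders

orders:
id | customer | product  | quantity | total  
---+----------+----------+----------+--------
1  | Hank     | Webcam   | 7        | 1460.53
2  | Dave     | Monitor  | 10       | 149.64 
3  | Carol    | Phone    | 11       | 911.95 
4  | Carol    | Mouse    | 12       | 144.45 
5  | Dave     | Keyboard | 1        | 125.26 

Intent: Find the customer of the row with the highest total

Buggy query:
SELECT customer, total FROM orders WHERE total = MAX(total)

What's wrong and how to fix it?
Bug: MAX(total) is an aggregate and cannot be used directly in WHERE

Fix: Use a subquery: WHERE total = (SELECT MAX(total) FROM orders)

Corrected query:
SELECT customer, total FROM orders WHERE total = (SELECT MAX(total) FROM orders)

Result:
customer | total  
---------+--------
Hank     | 1460.53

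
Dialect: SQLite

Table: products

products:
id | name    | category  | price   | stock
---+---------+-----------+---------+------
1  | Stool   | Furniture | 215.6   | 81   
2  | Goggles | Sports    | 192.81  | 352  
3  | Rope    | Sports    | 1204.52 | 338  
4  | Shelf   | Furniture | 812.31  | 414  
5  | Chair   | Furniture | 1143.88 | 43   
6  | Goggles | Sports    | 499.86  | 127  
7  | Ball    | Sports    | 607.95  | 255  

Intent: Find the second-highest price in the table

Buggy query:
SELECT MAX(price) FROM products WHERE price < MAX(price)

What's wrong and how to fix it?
Bug: MAX(price) on the right of the comparison is an aggregate-in-WHERE error

Fix: Compute the overall MAX in a subquery, then take MAX of rows below it

Corrected query:
SELECT MAX(price) FROM products WHERE price < (SELECT MAX(price) FROM products)

Result:
MAX(price)
----------
1143.88   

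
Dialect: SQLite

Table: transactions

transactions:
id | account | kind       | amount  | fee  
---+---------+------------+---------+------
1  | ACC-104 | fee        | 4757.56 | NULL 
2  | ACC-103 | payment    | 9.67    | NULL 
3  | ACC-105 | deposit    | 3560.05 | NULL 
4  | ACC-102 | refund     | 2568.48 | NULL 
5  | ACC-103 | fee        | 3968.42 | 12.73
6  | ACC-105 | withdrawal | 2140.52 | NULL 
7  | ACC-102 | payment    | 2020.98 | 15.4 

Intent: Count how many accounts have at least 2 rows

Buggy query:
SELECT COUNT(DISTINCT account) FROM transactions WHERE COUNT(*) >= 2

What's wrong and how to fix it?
Bug: WHERE filters individual rows, not groups, so a group-level COUNT is invalid there

Fix: Use a subquery that GROUPs and filters with HAVING, then count its rows

Corrected query:
SELECT COUNT(*) FROM (SELECT account FROM transactions GROUP BY account HAVING COUNT(*) >= 2)

Result:
COUNT(*)
--------
3       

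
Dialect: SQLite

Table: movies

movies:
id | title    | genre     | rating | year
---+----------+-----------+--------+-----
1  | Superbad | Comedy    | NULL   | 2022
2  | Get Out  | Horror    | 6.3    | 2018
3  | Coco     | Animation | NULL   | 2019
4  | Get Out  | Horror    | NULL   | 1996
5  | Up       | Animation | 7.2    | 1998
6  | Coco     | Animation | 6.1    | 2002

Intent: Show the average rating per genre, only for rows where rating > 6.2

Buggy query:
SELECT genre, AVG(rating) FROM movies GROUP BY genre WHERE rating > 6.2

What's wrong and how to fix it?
Bug: WHERE cannot follow GROUP BY

Fix: Place WHERE between FROM and GROUP BY

Corrected query:
SELECT genre, AVG(rating) FROM movies WHERE rating > 6.2 GROUP BY genre

Result:
genre     | AVG(rating)
----------+------------
Animation | 7.2        
Horror    | 6.3        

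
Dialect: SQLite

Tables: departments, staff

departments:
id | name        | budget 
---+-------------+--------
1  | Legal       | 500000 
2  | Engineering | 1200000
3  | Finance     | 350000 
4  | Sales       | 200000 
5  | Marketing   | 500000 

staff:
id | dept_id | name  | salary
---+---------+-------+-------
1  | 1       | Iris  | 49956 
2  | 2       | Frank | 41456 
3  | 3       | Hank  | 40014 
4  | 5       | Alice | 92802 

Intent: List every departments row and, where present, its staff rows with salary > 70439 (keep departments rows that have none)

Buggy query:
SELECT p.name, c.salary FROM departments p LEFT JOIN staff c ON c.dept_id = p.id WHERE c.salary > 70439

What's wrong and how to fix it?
Bug: A WHERE condition on the right-hand table after LEFT JOIN drops unmatched parents

Fix: Move the right-table condition into the ON clause so unmatched parents are kept

Corrected query:
SELECT p.name, c.salary FROM departments p LEFT JOIN staff c ON c.dept_id = p.id AND c.salary > 70439

Result:
name        | salary
------------+-------
Legal       | NULL  
Engineering | NULL  
Finance     | NULL  
Sales       | NULL  
Marketing   | 92802 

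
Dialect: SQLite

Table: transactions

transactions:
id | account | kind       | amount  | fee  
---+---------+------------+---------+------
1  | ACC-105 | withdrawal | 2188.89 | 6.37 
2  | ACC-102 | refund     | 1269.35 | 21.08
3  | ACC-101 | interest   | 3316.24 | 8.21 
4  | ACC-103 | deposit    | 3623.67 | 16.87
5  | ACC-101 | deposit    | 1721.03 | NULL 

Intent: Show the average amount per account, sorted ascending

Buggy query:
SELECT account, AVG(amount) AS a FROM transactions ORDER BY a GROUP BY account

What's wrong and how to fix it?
Bug: ORDER BY appears before GROUP BY; SQL clause order requires GROUP BY first

Fix: Move ORDER BY to the end, after GROUP BY

Corrected query:
SELECT account, AVG(amount) AS a FROM transactions GROUP BY account ORDER BY a

Result:
account | a       
--------+---------
ACC-102 | 1269.35 
ACC-105 | 2188.89 
ACC-101 | 2518.635
ACC-103 | 3623.67 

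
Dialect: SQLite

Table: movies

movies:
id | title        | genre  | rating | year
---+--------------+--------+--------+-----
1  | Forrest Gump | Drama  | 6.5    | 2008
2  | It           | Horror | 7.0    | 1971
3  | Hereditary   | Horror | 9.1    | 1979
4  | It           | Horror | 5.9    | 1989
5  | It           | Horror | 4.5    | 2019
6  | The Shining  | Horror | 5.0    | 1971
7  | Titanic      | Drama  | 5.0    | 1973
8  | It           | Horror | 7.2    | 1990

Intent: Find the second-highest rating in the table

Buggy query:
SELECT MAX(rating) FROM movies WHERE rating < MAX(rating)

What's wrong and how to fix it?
Bug: The inner MAX is an aggregate inside WHERE, which is not allowed

Fix: Put the inner MAX in a scalar subquery

Corrected query:
SELECT MAX(rating) FROM movies WHERE rating < (SELECT MAX(rating) FROM movies)

Result:
MAX(rating)
-----------
7.2        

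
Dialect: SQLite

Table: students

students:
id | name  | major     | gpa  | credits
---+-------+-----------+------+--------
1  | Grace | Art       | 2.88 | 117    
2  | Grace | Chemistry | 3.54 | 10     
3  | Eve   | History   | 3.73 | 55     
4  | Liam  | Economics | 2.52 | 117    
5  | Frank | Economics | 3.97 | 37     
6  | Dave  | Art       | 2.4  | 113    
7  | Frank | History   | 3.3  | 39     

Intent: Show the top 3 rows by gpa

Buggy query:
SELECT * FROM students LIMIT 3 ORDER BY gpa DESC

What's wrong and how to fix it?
Bug: LIMIT must come after ORDER BY

Fix: Swap the clauses: ORDER BY first, then LIMIT

Corrected query:
SELECT * FROM students ORDER BY gpa DESC LIMIT 3

Result:
id | name  | major     | gpa  | credits
---+-------+-----------+------+--------
5  | Frank | Economics | 3.97 | 37     
3  | Eve   | History   | 3.73 | 55     
2  | Grace | Chemistry | 3.54 | 10     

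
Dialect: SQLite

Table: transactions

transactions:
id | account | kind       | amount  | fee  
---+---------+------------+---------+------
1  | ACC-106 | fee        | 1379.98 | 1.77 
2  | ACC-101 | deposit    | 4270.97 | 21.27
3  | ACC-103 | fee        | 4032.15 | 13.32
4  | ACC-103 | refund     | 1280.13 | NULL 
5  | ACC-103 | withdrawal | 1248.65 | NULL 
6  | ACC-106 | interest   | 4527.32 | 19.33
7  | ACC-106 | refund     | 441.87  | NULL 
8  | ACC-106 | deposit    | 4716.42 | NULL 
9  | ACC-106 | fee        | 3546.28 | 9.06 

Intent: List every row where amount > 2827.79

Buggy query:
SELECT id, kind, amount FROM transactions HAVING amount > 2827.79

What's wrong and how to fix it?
Bug: HAVING filters the output of aggregation, but this query has no GROUP BY and no aggregate functions, so SQLite rejects it (HAVING clause on a non-aggregate query); the condition here is per row

Fix: Replace HAVING with WHERE since the condition applies to individual rows

Corrected query:
SELECT id, kind, amount FROM transactions WHERE amount > 2827.79

Result:
id | kind     | amount 
---+----------+--------
2  | deposit  | 4270.97
3  | fee      | 4032.15
6  | interest | 4527.32
8  | deposit  | 4716.42
9  | fee      | 3546.28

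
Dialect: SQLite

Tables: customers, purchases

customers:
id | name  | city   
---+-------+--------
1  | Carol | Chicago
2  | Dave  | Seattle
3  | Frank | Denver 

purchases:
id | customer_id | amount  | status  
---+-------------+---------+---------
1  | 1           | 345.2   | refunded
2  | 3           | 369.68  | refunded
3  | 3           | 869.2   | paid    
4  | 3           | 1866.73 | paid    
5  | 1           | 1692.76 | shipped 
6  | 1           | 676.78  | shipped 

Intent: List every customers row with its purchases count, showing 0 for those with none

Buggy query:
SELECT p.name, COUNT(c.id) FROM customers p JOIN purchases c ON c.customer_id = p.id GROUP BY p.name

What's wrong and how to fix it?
Bug: INNER JOIN drops customers rows that have no matching purchases rows

Fix: Switch to LEFT JOIN to retain unmatched parent rows

Corrected query:
SELECT p.name, COUNT(c.id) FROM customers p LEFT JOIN purchases c ON c.customer_id = p.id GROUP BY p.name

Result:
name  | COUNT(c.id)
------+------------
Carol | 3          
Dave  | 0          
Frank | 3          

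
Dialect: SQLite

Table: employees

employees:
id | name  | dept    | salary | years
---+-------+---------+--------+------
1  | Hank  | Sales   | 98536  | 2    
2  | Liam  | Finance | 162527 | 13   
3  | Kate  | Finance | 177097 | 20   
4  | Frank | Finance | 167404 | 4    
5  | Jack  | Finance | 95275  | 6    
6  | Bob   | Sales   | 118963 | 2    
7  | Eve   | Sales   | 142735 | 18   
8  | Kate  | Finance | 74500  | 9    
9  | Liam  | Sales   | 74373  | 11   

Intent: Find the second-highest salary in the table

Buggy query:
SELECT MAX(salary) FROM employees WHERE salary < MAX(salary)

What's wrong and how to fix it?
Bug: MAX(salary) on the right of the comparison is an aggregate-in-WHERE error

Fix: Put the inner MAX in a scalar subquery

Corrected query:
SELECT MAX(salary) FROM employees WHERE salary < (SELECT MAX(salary) FROM employees)

Result:
MAX(salary)
-----------
167404     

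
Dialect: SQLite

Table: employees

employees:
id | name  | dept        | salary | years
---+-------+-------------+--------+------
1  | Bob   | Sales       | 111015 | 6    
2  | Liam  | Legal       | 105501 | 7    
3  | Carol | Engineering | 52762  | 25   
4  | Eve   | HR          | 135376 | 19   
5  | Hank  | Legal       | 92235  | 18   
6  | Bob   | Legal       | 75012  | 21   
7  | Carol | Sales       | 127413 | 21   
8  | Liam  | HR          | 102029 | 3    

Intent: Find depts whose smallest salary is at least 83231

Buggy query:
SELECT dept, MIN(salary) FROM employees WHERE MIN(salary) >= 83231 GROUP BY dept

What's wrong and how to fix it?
Bug: Aggregates like MIN are computed per group after WHERE runs

Fix: Use HAVING for the per-group MIN condition

Corrected query:
SELECT dept, MIN(salary) FROM employees GROUP BY dept HAVING MIN(salary) >= 83231

Result:
dept  | MIN(salary)
------+------------
HR    | 102029     
Sales | 111015     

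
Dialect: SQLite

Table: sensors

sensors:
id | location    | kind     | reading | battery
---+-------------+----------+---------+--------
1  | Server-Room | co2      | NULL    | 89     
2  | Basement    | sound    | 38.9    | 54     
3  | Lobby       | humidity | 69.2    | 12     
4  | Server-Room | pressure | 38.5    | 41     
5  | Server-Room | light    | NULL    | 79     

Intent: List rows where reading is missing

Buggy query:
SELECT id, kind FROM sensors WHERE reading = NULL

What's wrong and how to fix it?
Bug: '= NULL' is always unknown in SQL three-valued logic, so no rows match

Fix: Replace '= NULL' with 'IS NULL'

Corrected query:
SELECT id, kind FROM sensors WHERE reading IS NULL

Result:
id | kind 
---+------
1  | co2  
5  | light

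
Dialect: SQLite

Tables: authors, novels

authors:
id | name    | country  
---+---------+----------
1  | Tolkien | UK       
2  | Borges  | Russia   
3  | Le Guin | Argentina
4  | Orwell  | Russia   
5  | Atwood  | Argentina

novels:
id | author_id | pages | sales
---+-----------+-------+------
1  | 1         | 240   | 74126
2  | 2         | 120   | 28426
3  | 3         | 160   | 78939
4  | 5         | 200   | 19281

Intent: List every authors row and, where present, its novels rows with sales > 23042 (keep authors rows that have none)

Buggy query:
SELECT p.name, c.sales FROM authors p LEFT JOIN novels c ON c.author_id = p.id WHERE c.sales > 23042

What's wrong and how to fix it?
Bug: A WHERE condition on the right-hand table after LEFT JOIN drops unmatched parents

Fix: Move the right-table condition into the ON clause so unmatched parents are kept

Corrected query:
SELECT p.name, c.sales FROM authors p LEFT JOIN novels c ON c.author_id = p.id AND c.sales > 23042

Result:
name    | sales
--------+------
Tolkien | 74126
Borges  | 28426
Le Guin | 78939
Orwell  | NULL 
Atwood  | NULL 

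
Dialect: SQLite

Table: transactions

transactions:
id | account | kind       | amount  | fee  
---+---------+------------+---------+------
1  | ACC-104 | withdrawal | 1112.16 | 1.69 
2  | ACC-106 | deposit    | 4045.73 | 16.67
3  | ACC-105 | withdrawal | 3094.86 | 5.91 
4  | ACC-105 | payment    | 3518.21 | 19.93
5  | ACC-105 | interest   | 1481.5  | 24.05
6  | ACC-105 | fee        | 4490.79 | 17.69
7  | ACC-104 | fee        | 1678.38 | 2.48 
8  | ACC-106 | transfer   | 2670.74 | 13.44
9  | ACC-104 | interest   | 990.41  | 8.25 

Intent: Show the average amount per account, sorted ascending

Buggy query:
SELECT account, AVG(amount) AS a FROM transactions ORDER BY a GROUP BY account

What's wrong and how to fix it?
Bug: GROUP BY must precede ORDER BY

Fix: Move ORDER BY to the end, after GROUP BY

Corrected query:
SELECT account, AVG(amount) AS a FROM transactions GROUP BY account ORDER BY a

Result:
account | a          
--------+------------
ACC-104 | 1260.316667
ACC-105 | 3146.34    
ACC-106 | 3358.235   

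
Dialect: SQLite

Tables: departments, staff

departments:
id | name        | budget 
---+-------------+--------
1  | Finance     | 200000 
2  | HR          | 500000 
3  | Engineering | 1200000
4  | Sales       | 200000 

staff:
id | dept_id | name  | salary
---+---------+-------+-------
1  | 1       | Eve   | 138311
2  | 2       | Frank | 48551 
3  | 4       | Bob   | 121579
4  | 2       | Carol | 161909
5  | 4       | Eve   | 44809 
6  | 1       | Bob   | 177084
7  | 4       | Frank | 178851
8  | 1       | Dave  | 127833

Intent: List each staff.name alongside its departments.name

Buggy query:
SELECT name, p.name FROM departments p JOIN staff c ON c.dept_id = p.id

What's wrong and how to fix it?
Bug: Both tables have a 'name' column; the unqualified reference is ambiguous

Fix: Prefix ambiguous columns with the table alias

Corrected query:
SELECT c.name, p.name FROM departments p JOIN staff c ON c.dept_id = p.id

Result:
name  | name   
------+--------
Eve   | Finance
Frank | HR     
Bob   | Sales  
Carol | HR     
Eve   | Sales  
Bob   | Finance
Frank | Sales  
Dave  | Finance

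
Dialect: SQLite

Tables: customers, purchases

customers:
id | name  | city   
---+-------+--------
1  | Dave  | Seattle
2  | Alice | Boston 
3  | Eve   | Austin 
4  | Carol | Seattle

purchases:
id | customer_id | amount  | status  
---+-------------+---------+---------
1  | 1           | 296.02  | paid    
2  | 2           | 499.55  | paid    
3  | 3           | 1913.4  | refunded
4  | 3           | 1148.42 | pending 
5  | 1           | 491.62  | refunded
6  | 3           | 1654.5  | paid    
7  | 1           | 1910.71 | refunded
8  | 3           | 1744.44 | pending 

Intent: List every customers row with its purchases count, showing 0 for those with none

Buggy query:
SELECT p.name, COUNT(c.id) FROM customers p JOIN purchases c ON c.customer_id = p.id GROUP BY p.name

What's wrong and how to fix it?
Bug: INNER JOIN drops customers rows that have no matching purchases rows

Fix: Switch to LEFT JOIN to retain unmatched parent rows

Corrected query:
SELECT p.name, COUNT(c.id) FROM customers p LEFT JOIN purchases c ON c.customer_id = p.id GROUP BY p.name

Result:
name  | COUNT(c.id)
------+------------
Alice | 1          
Carol | 0          
Dave  | 3          
Eve   | 4          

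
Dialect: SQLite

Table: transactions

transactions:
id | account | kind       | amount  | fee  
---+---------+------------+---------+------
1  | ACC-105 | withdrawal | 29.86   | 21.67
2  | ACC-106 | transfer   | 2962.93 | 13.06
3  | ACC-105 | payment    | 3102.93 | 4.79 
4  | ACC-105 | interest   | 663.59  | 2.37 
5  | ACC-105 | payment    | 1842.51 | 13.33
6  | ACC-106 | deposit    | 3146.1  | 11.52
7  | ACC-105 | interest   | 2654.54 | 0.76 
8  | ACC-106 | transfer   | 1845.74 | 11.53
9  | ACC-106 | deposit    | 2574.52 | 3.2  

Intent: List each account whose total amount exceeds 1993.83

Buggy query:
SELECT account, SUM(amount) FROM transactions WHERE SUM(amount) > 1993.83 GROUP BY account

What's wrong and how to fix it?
Bug: Aggregate functions cannot appear in a WHERE clause

Fix: Move the aggregate condition to a HAVING clause

Corrected query:
SELECT account, SUM(amount) FROM transactions GROUP BY account HAVING SUM(amount) > 1993.83

Result:
account | SUM(amount)
--------+------------
ACC-105 | 8293.43    
ACC-106 | 10529.29   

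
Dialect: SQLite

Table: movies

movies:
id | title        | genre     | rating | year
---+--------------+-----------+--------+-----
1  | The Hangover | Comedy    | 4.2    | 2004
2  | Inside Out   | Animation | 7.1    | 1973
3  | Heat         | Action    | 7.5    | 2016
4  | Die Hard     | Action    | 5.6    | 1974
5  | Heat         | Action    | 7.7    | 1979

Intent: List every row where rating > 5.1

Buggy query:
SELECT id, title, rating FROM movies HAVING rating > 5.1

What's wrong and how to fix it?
Bug: HAVING filters the output of aggregation, but this query has no GROUP BY and no aggregate functions, so SQLite rejects it (HAVING clause on a non-aggregate query); the condition here is per row

Fix: Replace HAVING with WHERE since the condition applies to individual rows

Corrected query:
SELECT id, title, rating FROM movies WHERE rating > 5.1

Result:
id | title      | rating
---+------------+-------
2  | Inside Out | 7.1   
3  | Heat       | 7.5   
4  | Die Hard   | 5.6   
5  | Heat       | 7.7   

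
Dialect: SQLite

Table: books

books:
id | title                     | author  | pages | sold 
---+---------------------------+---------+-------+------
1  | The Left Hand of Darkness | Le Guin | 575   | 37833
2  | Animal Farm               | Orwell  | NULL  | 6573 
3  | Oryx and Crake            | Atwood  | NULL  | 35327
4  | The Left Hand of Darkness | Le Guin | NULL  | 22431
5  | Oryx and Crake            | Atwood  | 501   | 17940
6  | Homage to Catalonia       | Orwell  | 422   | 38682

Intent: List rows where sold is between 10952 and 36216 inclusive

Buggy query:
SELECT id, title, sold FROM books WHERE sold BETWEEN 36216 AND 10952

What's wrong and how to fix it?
Bug: The bounds are reversed; BETWEEN a AND b requires a <= b to match anything

Fix: Swap the bounds so the smaller value comes first

Corrected query:
SELECT id, title, sold FROM books WHERE sold BETWEEN 10952 AND 36216

Result:
id | title                     | sold 
---+---------------------------+------
3  | Oryx and Crake            | 35327
4  | The Left Hand of Darkness | 22431
5  | Oryx and Crake            | 17940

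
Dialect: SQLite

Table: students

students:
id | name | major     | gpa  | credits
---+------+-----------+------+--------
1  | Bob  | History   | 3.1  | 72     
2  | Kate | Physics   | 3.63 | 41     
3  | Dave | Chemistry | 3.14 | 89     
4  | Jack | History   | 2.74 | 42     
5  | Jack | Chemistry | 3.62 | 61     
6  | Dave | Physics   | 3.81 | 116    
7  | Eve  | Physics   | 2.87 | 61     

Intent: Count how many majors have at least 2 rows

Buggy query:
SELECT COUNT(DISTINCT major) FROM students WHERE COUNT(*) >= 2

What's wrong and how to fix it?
Bug: COUNT(*) cannot appear in WHERE; the per-group count doesn't exist yet

Fix: Group first with HAVING COUNT(*) >= 2, then COUNT the resulting groups

Corrected query:
SELECT COUNT(*) FROM (SELECT major FROM students GROUP BY major HAVING COUNT(*) >= 2)

Result:
COUNT(*)
--------
3       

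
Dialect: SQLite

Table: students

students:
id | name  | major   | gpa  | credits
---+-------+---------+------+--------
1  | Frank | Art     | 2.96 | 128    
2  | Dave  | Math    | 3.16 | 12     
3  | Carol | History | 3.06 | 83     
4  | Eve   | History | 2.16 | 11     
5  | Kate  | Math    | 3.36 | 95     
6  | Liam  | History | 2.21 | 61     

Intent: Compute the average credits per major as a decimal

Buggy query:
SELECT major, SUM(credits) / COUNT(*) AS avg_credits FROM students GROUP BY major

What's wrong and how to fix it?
Bug: Both operands are integers, so '/' performs integer division and truncates

Fix: Cast one side to REAL so the division keeps the fractional part

Corrected query:
SELECT major, SUM(credits) * 1.0 / COUNT(*) AS avg_credits FROM students GROUP BY major

Result:
major   | avg_credits
--------+------------
Art     | 128        
History | 51.666667  
Math    | 53.5       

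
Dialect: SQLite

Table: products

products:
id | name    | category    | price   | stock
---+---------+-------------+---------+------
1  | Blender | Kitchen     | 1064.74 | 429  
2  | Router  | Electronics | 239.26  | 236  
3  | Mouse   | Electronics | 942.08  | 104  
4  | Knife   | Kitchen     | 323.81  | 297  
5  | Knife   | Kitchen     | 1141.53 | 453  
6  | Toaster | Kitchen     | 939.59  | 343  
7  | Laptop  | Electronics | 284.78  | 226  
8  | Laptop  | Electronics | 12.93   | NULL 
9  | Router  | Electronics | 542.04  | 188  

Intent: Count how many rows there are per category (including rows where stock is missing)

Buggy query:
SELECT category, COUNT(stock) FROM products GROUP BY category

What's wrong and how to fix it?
Bug: COUNT(column) counts non-NULL values only; rows with NULL stock aren't counted

Fix: Use COUNT(*) to count all rows regardless of NULL

Corrected query:
SELECT category, COUNT(*) FROM products GROUP BY category

Result:
category    | COUNT(*)
------------+---------
Electronics | 5       
Kitchen     | 4       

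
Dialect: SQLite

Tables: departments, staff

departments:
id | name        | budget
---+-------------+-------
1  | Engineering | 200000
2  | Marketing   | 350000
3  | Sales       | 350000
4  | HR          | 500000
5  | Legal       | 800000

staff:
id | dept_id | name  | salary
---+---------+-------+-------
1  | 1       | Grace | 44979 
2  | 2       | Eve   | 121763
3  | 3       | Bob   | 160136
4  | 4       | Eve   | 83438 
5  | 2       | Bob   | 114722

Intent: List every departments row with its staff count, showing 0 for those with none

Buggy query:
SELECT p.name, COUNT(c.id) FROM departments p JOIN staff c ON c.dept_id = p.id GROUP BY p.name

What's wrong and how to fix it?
Bug: An inner join excludes parents with zero children

Fix: Switch to LEFT JOIN to retain unmatched parent rows

Corrected query:
SELECT p.name, COUNT(c.id) FROM departments p LEFT JOIN staff c ON c.dept_id = p.id GROUP BY p.name

Result:
name        | COUNT(c.id)
------------+------------
Engineering | 1          
HR          | 1          
Legal       | 0          
Marketing   | 2          
Sales       | 1          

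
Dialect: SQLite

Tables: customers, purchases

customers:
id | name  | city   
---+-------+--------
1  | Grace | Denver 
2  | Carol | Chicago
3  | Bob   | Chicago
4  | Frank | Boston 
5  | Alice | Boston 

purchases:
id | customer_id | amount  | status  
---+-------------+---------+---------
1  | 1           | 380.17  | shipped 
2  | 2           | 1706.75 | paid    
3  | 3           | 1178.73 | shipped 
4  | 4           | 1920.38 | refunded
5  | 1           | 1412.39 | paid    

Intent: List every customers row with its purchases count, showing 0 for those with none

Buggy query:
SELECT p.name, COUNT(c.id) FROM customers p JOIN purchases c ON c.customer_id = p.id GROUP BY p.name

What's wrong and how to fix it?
Bug: INNER JOIN drops customers rows that have no matching purchases rows

Fix: Use LEFT JOIN so parents without children still appear (COUNT(c.id) gives 0)

Corrected query:
SELECT p.name, COUNT(c.id) FROM customers p LEFT JOIN purchases c ON c.customer_id = p.id GROUP BY p.name

Result:
name  | COUNT(c.id)
------+------------
Alice | 0          
Bob   | 1          
Carol | 1          
Frank | 1          
Grace | 2          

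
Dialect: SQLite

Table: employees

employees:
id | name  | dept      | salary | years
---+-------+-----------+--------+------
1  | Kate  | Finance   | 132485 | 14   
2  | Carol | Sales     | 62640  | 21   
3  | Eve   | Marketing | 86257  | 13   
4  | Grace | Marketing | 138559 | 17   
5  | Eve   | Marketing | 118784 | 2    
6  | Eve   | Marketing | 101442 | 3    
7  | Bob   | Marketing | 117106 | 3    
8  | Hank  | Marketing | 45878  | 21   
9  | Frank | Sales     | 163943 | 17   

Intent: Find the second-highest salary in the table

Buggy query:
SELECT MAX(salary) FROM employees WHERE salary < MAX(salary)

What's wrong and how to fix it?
Bug: The inner MAX is an aggregate inside WHERE, which is not allowed

Fix: Compute the overall MAX in a subquery, then take MAX of rows below it

Corrected query:
SELECT MAX(salary) FROM employees WHERE salary < (SELECT MAX(salary) FROM employees)

Result:
MAX(salary)
-----------
138559     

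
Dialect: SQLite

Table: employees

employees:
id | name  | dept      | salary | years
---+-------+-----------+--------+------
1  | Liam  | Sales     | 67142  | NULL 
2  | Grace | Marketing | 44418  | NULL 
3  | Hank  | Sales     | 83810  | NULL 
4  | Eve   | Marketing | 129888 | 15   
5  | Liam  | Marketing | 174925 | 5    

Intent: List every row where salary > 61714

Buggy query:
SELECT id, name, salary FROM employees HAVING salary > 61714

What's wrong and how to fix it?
Bug: HAVING filters the output of aggregation, but this query has no GROUP BY and no aggregate functions, so SQLite rejects it (HAVING clause on a non-aggregate query); the condition here is per row

Fix: Use WHERE for row-level filtering

Corrected query:
SELECT id, name, salary FROM employees WHERE salary > 61714

Result:
id | name | salary
---+------+-------
1  | Liam | 67142 
3  | Hank | 83810 
4  | Eve  | 129888
5  | Liam | 174925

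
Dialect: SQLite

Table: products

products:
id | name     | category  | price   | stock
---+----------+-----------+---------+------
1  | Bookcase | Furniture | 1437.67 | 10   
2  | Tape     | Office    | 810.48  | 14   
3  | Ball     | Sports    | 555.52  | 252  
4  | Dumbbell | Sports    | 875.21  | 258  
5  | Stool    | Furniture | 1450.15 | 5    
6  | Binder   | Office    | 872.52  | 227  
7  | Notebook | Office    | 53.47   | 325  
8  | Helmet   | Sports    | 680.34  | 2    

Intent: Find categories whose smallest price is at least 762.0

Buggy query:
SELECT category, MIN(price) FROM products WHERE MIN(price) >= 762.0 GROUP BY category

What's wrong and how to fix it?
Bug: Aggregates like MIN are computed per group after WHERE runs

Fix: Use HAVING for the per-group MIN condition

Corrected query:
SELECT category, MIN(price) FROM products GROUP BY category HAVING MIN(price) >= 762.0

Result:
category  | MIN(price)
----------+-----------
Furniture | 1437.67   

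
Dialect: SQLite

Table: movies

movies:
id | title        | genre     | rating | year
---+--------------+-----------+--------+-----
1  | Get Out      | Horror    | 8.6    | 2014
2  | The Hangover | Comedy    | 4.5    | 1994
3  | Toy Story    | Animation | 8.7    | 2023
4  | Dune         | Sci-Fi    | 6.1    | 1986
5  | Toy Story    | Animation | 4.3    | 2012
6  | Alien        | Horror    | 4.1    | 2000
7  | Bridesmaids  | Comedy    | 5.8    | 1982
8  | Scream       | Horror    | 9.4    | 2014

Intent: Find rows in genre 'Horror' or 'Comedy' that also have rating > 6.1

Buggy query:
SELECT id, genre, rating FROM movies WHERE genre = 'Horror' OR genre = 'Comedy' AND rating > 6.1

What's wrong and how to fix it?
Bug: AND binds tighter than OR, so this parses as genre = 'Horror' OR (genre = 'Comedy' AND rating > 6.1)

Fix: Add parentheses around the OR so the AND applies to both alternatives

Corrected query:
SELECT id, genre, rating FROM movies WHERE (genre = 'Horror' OR genre = 'Comedy') AND rating > 6.1

Result:
id | genre  | rating
---+--------+-------
1  | Horror | 8.6   
8  | Horror | 9.4   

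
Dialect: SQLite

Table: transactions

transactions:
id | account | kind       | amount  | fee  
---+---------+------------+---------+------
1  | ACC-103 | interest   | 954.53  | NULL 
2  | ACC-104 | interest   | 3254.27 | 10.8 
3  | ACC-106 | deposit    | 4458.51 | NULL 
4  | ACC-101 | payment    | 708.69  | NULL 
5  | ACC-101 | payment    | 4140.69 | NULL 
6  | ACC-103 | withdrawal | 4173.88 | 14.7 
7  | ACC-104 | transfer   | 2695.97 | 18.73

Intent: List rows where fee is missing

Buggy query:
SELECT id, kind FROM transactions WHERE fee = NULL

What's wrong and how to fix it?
Bug: '= NULL' is always unknown in SQL three-valued logic, so no rows match

Fix: Use IS NULL to test for NULL

Corrected query:
SELECT id, kind FROM transactions WHERE fee IS NULL

Result:
id | kind    
---+---------
1  | interest
3  | deposit 
4  | payment 
5  | payment 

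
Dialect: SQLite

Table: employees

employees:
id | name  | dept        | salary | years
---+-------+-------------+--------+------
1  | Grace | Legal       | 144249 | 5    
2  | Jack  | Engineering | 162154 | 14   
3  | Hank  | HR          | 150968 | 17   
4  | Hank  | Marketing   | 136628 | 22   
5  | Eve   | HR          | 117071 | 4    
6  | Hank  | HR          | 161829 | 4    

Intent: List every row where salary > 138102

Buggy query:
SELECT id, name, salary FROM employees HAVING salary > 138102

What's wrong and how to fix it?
Bug: This is a non-aggregate query (no GROUP BY, no aggregates), so in SQLite the HAVING clause is invalid here; a row-level condition belongs in WHERE

Fix: Use WHERE for row-level filtering

Corrected query:
SELECT id, name, salary FROM employees WHERE salary > 138102

Result:
id | name  | salary
---+-------+-------
1  | Grace | 144249
2  | Jack  | 162154
3  | Hank  | 150968
6  | Hank  | 161829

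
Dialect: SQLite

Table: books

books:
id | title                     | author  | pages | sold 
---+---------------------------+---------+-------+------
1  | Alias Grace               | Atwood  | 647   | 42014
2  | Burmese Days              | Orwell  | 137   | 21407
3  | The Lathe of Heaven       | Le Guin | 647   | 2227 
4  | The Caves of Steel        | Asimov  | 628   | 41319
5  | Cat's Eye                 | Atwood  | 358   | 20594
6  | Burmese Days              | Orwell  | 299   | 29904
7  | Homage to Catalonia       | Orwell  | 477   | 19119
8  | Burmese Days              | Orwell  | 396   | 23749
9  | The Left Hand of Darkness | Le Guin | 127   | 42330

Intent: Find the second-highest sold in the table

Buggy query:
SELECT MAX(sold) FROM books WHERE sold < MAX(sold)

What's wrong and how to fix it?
Bug: MAX(sold) on the right of the comparison is an aggregate-in-WHERE error

Fix: Put the inner MAX in a scalar subquery

Corrected query:
SELECT MAX(sold) FROM books WHERE sold < (SELECT MAX(sold) FROM books)

Result:
MAX(sold)
---------
42014    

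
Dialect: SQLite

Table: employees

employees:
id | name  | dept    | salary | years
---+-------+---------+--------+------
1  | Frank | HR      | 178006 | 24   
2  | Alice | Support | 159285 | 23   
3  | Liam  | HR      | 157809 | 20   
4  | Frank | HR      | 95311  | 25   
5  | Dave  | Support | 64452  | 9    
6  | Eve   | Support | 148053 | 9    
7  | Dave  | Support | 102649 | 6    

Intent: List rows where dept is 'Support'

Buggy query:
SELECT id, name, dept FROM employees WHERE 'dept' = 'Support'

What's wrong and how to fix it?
Bug: Single quotes denote string literals in SQL; the column name is being compared as a constant string

Fix: Remove the quotes around the column name (or use double quotes for an identifier)

Corrected query:
SELECT id, name, dept FROM employees WHERE dept = 'Support'

Result:
id | name  | dept   
---+-------+--------
2  | Alice | Support
5  | Dave  | Support
6  | Eve   | Support
7  | Dave  | Support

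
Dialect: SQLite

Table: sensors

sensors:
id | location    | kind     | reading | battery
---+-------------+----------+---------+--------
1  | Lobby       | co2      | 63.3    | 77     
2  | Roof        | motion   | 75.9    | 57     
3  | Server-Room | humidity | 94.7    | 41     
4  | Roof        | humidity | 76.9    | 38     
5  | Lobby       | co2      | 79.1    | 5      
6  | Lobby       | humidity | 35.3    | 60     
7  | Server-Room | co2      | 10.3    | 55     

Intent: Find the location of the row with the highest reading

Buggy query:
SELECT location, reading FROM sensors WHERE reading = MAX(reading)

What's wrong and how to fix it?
Bug: MAX(reading) is an aggregate and cannot be used directly in WHERE

Fix: Use a subquery: WHERE reading = (SELECT MAX(reading) FROM sensors)

Corrected query:
SELECT location, reading FROM sensors WHERE reading = (SELECT MAX(reading) FROM sensors)

Result:
location    | reading
------------+--------
Server-Room | 94.7   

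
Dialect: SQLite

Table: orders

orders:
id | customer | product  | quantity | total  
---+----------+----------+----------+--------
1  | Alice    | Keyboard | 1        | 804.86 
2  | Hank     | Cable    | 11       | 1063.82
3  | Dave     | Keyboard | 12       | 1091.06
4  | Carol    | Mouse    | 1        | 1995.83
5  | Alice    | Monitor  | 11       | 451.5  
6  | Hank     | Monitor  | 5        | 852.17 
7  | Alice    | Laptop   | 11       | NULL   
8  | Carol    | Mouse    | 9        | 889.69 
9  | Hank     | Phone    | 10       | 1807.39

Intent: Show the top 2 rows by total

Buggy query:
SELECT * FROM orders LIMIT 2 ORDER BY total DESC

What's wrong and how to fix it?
Bug: ORDER BY cannot follow LIMIT; LIMIT is the final clause

Fix: Swap the clauses: ORDER BY first, then LIMIT

Corrected query:
SELECT * FROM orders ORDER BY total DESC LIMIT 2

Result:
id | customer | product | quantity | total  
---+----------+---------+----------+--------
4  | Carol    | Mouse   | 1        | 1995.83
9  | Hank     | Phone   | 10       | 1807.39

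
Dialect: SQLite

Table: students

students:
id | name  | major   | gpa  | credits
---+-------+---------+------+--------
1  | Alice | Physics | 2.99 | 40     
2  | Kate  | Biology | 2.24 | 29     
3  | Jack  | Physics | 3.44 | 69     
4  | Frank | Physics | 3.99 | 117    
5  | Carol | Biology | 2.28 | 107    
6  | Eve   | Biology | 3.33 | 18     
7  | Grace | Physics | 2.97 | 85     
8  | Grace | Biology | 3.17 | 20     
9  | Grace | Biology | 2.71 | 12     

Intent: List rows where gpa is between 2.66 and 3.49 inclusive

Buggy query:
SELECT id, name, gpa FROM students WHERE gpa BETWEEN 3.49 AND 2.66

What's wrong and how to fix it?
Bug: BETWEEN expects the lower bound first; with 3.49 AND 2.66 the range is empty

Fix: Swap the bounds so the smaller value comes first

Corrected query:
SELECT id, name, gpa FROM students WHERE gpa BETWEEN 2.66 AND 3.49

Result:
id | name  | gpa 
---+-------+-----
1  | Alice | 2.99
3  | Jack  | 3.44
6  | Eve   | 3.33
7  | Grace | 2.97
8  | Grace | 3.17
9  | Grace | 2.71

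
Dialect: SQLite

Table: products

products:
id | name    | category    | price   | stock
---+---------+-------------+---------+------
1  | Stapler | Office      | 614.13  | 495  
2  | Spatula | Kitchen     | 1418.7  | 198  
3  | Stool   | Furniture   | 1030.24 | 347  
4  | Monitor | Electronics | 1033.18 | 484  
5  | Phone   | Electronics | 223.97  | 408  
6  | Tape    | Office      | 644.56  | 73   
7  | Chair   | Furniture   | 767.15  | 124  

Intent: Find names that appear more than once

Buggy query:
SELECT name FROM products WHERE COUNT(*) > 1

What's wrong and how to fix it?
Bug: WHERE can't reference COUNT(*); aggregates are computed after WHERE

Fix: Group first, then use HAVING for the count condition

Corrected query:
SELECT name FROM products GROUP BY name HAVING COUNT(*) > 1

Result:
(no rows)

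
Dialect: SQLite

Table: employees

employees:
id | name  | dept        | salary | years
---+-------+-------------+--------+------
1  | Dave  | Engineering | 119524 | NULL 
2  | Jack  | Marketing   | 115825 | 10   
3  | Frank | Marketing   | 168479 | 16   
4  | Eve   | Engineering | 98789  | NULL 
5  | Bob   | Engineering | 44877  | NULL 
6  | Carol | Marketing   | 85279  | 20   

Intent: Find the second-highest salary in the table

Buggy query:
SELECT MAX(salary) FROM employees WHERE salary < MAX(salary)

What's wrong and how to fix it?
Bug: The inner MAX is an aggregate inside WHERE, which is not allowed

Fix: Put the inner MAX in a scalar subquery

Corrected query:
SELECT MAX(salary) FROM employees WHERE salary < (SELECT MAX(salary) FROM employees)

Result:
MAX(salary)
-----------
119524     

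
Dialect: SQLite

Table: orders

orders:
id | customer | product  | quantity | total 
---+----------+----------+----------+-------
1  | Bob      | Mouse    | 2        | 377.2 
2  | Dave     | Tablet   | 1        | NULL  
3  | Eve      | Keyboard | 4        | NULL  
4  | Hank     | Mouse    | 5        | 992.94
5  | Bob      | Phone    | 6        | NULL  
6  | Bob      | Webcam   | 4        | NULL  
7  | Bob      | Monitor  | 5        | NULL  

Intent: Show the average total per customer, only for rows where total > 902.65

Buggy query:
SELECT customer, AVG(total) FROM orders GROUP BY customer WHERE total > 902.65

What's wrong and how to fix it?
Bug: Row-level WHERE must come before GROUP BY in the clause order

Fix: Place WHERE between FROM and GROUP BY

Corrected query:
SELECT customer, AVG(total) FROM orders WHERE total > 902.65 GROUP BY customer

Result:
customer | AVG(total)
---------+-----------
Hank     | 992.94    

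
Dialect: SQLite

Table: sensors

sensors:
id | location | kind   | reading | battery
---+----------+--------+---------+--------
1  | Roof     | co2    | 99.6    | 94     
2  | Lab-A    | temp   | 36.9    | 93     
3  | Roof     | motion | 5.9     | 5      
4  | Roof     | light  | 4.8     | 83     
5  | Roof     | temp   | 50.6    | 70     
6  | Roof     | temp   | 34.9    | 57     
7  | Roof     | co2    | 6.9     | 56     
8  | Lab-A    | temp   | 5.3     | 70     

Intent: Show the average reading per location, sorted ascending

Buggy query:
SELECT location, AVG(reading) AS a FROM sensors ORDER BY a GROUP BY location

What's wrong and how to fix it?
Bug: ORDER BY appears before GROUP BY; SQL clause order requires GROUP BY first

Fix: Move ORDER BY to the end, after GROUP BY

Corrected query:
SELECT location, AVG(reading) AS a FROM sensors GROUP BY location ORDER BY a

Result:
location | a        
---------+----------
Lab-A    | 21.1     
Roof     | 33.783333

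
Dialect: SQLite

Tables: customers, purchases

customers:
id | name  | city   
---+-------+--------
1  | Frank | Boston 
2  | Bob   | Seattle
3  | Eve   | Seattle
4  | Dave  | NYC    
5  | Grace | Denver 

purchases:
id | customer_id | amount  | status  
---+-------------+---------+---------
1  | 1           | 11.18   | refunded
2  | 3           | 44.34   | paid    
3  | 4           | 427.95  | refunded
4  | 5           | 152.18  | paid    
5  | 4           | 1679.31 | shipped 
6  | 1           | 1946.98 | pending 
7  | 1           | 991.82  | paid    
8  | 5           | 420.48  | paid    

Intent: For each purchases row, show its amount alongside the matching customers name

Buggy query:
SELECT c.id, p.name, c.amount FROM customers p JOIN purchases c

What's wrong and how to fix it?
Bug: JOIN with no ON clause produces a cartesian product; every purchases row pairs with every customers row

Fix: Add ON c.customer_id = p.id to the JOIN

Corrected query:
SELECT c.id, p.name, c.amount FROM customers p JOIN purchases c ON c.customer_id = p.id

Result:
id | name  | amount 
---+-------+--------
1  | Frank | 11.18  
2  | Eve   | 44.34  
3  | Dave  | 427.95 
4  | Grace | 152.18 
5  | Dave  | 1679.31
6  | Frank | 1946.98
7  | Frank | 991.82 
8  | Grace | 420.48 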